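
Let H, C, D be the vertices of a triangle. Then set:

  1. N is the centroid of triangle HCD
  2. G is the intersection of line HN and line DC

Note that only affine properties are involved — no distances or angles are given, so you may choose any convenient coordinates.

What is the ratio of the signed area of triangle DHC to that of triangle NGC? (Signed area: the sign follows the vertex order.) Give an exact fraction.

[DHC]:[NGC] = -6

Work in coordinates with H = (0, 0), C = (1, 0), D = (0, 1).
1. N is the centroid of triangle HCD ⇒ N = (1/3, 1/3)
2. G is the intersection of line HN and line DC ⇒ G = (1/2, 1/2)
2·[DHC] = 1, 2·[NGC] = -1/6
[DHC]:[NGC] = 1:-1/6 = -6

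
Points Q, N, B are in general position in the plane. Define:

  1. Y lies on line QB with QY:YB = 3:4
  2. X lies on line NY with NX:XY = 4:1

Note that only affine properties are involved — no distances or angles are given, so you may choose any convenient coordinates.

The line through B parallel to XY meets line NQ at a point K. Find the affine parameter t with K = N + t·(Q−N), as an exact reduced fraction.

Choose coordinates Q = (0, 0), N = (1, 0), B = (0, 1).
1. Y lies on line QB with QY:YB = 3:4 ⇒ Y = (0, 3/7)
2. X lies on line NY with NX:XY = 4:1 ⇒ X = (1/5, 12/35)
through B parallel to XY: direction (-1/5, 3/35); meets NQ at K = (7/3, 0)
K = N + t·(Q−N) with t = -4/3

t = -4/3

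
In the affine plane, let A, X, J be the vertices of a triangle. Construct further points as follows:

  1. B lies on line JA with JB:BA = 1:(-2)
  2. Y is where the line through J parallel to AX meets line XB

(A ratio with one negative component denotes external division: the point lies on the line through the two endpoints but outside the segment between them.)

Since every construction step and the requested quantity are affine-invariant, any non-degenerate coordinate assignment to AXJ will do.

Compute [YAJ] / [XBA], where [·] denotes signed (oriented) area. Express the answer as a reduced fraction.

[YAJ]:[XBA] = -1/4

Assign A = (0, 0), X = (1, 0), J = (0, 1) — the answer is frame-independent, so this choice is without loss of generality.
1. B lies on line JA with JB:BA = 1:(-2) ⇒ B = (0, 2)
2. Y is where the line through J parallel to AX meets line XB ⇒ Y = (1/2, 1)
2·[YAJ] = -1/2, 2·[XBA] = 2
[YAJ]:[XBA] = -1/2:2 = -1/4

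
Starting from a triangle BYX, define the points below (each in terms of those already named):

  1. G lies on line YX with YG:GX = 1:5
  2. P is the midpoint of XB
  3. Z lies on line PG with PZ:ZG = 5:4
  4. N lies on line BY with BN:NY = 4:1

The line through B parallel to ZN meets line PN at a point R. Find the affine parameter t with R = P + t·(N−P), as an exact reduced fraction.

Set B = (0, 0), Y = (1, 0), X = (0, 1); any affine frame gives the same invariant.
1. G lies on line YX with YG:GX = 1:5 ⇒ G = (5/6, 1/6)
2. P is the midpoint of XB ⇒ P = (0, 1/2)
3. Z lies on line PG with PZ:ZG = 5:4 ⇒ Z = (25/54, 17/54)
4. N lies on line BY with BN:NY = 4:1 ⇒ N = (4/5, 0)
through B parallel to ZN: direction (91/270, -17/54); meets PN at R = (-364/225, 68/45)
R = P + t·(N−P) with t = -91/45

t = -91/45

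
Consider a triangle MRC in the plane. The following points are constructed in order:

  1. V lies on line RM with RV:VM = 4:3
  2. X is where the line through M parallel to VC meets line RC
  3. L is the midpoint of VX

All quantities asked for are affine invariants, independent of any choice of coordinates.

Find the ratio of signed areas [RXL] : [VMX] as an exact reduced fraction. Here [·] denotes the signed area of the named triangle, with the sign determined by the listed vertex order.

Set M = (0, 0), R = (1, 0), C = (0, 1); any affine frame gives the same invariant.
1. V lies on line RM with RV:VM = 4:3 ⇒ V = (3/7, 0)
2. X is where the line through M parallel to VC meets line RC ⇒ X = (-3/4, 7/4)
3. L is the midpoint of VX ⇒ L = (-9/56, 7/8)
2·[RXL] = 1/2, 2·[VMX] = -3/4
[RXL]:[VMX] = 1/2:-3/4 = -2/3

[RXL]:[VMX] = -2/3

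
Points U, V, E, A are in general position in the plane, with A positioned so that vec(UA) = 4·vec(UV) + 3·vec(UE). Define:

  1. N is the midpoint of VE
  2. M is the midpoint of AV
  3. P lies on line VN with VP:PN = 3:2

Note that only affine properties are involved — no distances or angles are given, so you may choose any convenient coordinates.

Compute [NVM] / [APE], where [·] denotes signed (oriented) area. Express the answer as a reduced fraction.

[NVM]:[APE] = -5/14

Work in coordinates with U = (0, 0), V = (1, 0), E = (0, 1), A = (4, 3).
1. N is the midpoint of VE ⇒ N = (1/2, 1/2)
2. M is the midpoint of AV ⇒ M = (5/2, 3/2)
3. P lies on line VN with VP:PN = 3:2 ⇒ P = (7/10, 3/10)
2·[NVM] = 3/2, 2·[APE] = -21/5
[NVM]:[APE] = 3/2:-21/5 = -5/14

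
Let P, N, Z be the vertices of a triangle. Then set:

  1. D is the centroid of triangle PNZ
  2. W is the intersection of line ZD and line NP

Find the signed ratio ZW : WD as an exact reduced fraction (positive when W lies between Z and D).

Choose coordinates P = (0, 0), N = (1, 0), Z = (0, 1).
1. D is the centroid of triangle PNZ ⇒ D = (1/3, 1/3)
2. W is the intersection of line ZD and line NP ⇒ W = (1/2, 0)
W = Z + t·(D−Z) with t = 3/2, so ZW:WD = t:(1−t) = 3/2:-1/2

ZW:WD = -3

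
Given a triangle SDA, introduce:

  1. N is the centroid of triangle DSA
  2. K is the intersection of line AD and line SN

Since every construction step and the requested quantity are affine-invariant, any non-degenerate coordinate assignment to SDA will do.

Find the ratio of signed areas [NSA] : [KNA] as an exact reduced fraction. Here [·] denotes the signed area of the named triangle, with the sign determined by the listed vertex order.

Choose coordinates S = (0, 0), D = (1, 0), A = (0, 1).
1. N is the centroid of triangle DSA ⇒ N = (1/3, 1/3)
2. K is the intersection of line AD and line SN ⇒ K = (1/2, 1/2)
2·[NSA] = -1/3, 2·[KNA] = -1/6
[NSA]:[KNA] = -1/3:-1/6 = 2

[NSA]:[KNA] = 2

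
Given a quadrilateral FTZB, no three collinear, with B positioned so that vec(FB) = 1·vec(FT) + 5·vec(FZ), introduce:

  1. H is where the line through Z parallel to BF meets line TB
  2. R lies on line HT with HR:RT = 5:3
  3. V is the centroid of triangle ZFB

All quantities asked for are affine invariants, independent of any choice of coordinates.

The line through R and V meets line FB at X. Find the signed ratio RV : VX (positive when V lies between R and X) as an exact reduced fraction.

RV:VX = -37/4

Set F = (0, 0), T = (1, 0), Z = (0, 1), B = (1, 5); any affine frame gives the same invariant.
1. H is where the line through Z parallel to BF meets line TB ⇒ H = (1, 6)
2. R lies on line HT with HR:RT = 5:3 ⇒ R = (1, 9/4)
3. V is the centroid of triangle ZFB ⇒ V = (1/3, 2)
line RV meets FB at X = (15/37, 75/37)
V = R + t·(X−R) with t = 37/33, so RV:VX = 37/33:-4/33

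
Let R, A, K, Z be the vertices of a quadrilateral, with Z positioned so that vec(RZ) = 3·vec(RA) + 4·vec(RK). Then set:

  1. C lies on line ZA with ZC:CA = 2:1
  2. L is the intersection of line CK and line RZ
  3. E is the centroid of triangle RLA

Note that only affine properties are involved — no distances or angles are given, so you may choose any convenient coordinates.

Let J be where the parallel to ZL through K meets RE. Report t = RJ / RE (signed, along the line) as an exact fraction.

Set R = (0, 0), A = (1, 0), K = (0, 1), Z = (3, 4); any affine frame gives the same invariant.
1. C lies on line ZA with ZC:CA = 2:1 ⇒ C = (5/3, 4/3)
2. L is the intersection of line CK and line RZ ⇒ L = (15/17, 20/17)
3. E is the centroid of triangle RLA ⇒ E = (32/51, 20/51)
through K parallel to ZL: direction (-36/17, -48/17); meets RE at J = (-24/17, -15/17)
J = R + t·(E−R) with t = -9/4

t = -9/4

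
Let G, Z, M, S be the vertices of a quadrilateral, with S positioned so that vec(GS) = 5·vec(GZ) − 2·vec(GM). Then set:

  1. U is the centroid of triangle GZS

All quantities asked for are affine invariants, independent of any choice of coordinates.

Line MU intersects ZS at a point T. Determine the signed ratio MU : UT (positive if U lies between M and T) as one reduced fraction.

MU:UT = -4

Choose coordinates G = (0, 0), Z = (1, 0), M = (0, 1), S = (5, -2).
1. U is the centroid of triangle GZS ⇒ U = (2, -2/3)
line MU meets ZS at T = (3/2, -1/4)
U = M + t·(T−M) with t = 4/3, so MU:UT = 4/3:-1/3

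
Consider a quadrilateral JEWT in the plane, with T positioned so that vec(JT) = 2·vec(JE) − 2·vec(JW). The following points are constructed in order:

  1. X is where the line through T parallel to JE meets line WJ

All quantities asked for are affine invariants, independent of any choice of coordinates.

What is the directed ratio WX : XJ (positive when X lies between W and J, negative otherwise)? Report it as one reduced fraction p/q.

Work in coordinates with J = (0, 0), E = (1, 0), W = (0, 1), T = (2, -2).
1. X is where the line through T parallel to JE meets line WJ ⇒ X = (0, -2)
X = W + t·(J−W) with t = 3, so WX:XJ = t:(1−t) = 3:-2

WX:XJ = -3/2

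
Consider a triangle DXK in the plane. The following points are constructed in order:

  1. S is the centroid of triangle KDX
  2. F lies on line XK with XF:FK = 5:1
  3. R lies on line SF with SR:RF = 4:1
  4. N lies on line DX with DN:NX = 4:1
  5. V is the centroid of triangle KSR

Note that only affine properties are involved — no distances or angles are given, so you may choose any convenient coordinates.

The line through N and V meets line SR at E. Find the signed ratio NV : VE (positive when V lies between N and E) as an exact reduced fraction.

Choose coordinates D = (0, 0), X = (1, 0), K = (0, 1).
1. S is the centroid of triangle KDX ⇒ S = (1/3, 1/3)
2. F lies on line XK with XF:FK = 5:1 ⇒ F = (1/6, 5/6)
3. R lies on line SF with SR:RF = 4:1 ⇒ R = (1/5, 11/15)
4. N lies on line DX with DN:NX = 4:1 ⇒ N = (4/5, 0)
5. V is the centroid of triangle KSR ⇒ V = (8/45, 31/45)
line NV meets SR at E = (188/795, 496/795)
V = N + t·(E−N) with t = 53/48, so NV:VE = 53/48:-5/48

NV:VE = -53/5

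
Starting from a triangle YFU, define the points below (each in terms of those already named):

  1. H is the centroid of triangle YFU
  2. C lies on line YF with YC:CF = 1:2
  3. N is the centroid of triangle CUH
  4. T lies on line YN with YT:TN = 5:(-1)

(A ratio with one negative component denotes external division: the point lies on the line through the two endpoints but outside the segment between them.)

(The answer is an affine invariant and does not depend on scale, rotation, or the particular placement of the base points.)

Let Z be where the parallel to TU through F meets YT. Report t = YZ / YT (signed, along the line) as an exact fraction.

Set Y = (0, 0), F = (1, 0), U = (0, 1); any affine frame gives the same invariant.
1. H is the centroid of triangle YFU ⇒ H = (1/3, 1/3)
2. C lies on line YF with YC:CF = 1:2 ⇒ C = (1/3, 0)
3. N is the centroid of triangle CUH ⇒ N = (2/9, 4/9)
4. T lies on line YN with YT:TN = 5:(-1) ⇒ T = (5/18, 5/9)
through F parallel to TU: direction (-5/18, 4/9); meets YT at Z = (4/9, 8/9)
Z = Y + t·(T−Y) with t = 8/5

t = 8/5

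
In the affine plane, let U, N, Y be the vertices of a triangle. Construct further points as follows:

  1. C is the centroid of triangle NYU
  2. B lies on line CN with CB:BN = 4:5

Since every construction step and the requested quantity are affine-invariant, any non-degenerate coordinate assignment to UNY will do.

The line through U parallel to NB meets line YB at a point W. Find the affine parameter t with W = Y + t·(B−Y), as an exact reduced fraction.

Work in coordinates with U = (0, 0), N = (1, 0), Y = (0, 1).
1. C is the centroid of triangle NYU ⇒ C = (1/3, 1/3)
2. B lies on line CN with CB:BN = 4:5 ⇒ B = (17/27, 5/27)
through U parallel to NB: direction (-10/27, 5/27); meets YB at W = (34/27, -17/27)
W = Y + t·(B−Y) with t = 2

t = 2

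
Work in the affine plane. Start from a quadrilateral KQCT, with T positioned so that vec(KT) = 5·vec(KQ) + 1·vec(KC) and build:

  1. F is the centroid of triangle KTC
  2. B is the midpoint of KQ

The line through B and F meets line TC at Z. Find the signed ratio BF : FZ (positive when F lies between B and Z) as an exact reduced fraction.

Set K = (0, 0), Q = (1, 0), C = (0, 1), T = (5, 1); any affine frame gives the same invariant.
1. F is the centroid of triangle KTC ⇒ F = (5/3, 2/3)
2. B is the midpoint of KQ ⇒ B = (1/2, 0)
line BF meets TC at Z = (9/4, 1)
F = B + t·(Z−B) with t = 2/3, so BF:FZ = 2/3:1/3

BF:FZ = 2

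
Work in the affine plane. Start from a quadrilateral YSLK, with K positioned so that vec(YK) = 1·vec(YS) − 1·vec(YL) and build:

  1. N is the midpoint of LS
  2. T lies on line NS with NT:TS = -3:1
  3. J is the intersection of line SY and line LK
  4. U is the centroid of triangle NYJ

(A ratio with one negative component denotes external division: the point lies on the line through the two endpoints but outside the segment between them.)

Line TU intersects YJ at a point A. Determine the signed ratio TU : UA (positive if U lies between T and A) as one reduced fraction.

Assign Y = (0, 0), S = (1, 0), L = (0, 1), K = (1, -1) — the answer is frame-independent, so this choice is without loss of generality.
1. N is the midpoint of LS ⇒ N = (1/2, 1/2)
2. T lies on line NS with NT:TS = -3:1 ⇒ T = (5/4, -1/4)
3. J is the intersection of line SY and line LK ⇒ J = (1/2, 0)
4. U is the centroid of triangle NYJ ⇒ U = (1/3, 1/6)
line TU meets YJ at A = (7/10, 0)
U = T + t·(A−T) with t = 5/3, so TU:UA = 5/3:-2/3

TU:UA = -5/2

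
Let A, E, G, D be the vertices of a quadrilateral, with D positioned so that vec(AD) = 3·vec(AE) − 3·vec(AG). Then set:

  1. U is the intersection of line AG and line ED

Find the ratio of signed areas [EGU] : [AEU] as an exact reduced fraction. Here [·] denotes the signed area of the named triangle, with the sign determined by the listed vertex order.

Set A = (0, 0), E = (1, 0), G = (0, 1), D = (3, -3); any affine frame gives the same invariant.
1. U is the intersection of line AG and line ED ⇒ U = (0, 3/2)
2·[EGU] = -1/2, 2·[AEU] = 3/2
[EGU]:[AEU] = -1/2:3/2 = -1/3

[EGU]:[AEU] = -1/3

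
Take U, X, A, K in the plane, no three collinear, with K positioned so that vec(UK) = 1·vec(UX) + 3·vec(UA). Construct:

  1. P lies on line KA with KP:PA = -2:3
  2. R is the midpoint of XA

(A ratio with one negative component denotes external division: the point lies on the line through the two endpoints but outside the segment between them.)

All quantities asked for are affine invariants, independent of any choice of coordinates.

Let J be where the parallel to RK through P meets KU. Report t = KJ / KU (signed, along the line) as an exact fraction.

Set U = (0, 0), X = (1, 0), A = (0, 1), K = (1, 3); any affine frame gives the same invariant.
1. P lies on line KA with KP:PA = -2:3 ⇒ P = (3, 7)
2. R is the midpoint of XA ⇒ R = (1/2, 1/2)
through P parallel to RK: direction (1/2, 5/2); meets KU at J = (4, 12)
J = K + t·(U−K) with t = -3

t = -3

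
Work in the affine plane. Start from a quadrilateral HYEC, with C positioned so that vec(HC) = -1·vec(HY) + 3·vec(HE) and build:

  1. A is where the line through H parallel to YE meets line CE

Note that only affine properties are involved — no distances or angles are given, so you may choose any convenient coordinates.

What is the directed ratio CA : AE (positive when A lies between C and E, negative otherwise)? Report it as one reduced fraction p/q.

CA:AE = -2

Assign H = (0, 0), Y = (1, 0), E = (0, 1), C = (-1, 3) — the answer is frame-independent, so this choice is without loss of generality.
1. A is where the line through H parallel to YE meets line CE ⇒ A = (1, -1)
A = C + t·(E−C) with t = 2, so CA:AE = t:(1−t) = 2:-1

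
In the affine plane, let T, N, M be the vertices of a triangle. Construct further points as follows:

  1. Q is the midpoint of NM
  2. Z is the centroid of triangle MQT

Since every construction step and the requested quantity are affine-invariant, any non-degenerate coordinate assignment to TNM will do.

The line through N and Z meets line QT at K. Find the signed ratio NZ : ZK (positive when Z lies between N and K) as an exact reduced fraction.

Work in coordinates with T = (0, 0), N = (1, 0), M = (0, 1).
1. Q is the midpoint of NM ⇒ Q = (1/2, 1/2)
2. Z is the centroid of triangle MQT ⇒ Z = (1/6, 1/2)
line NZ meets QT at K = (3/8, 3/8)
Z = N + t·(K−N) with t = 4/3, so NZ:ZK = 4/3:-1/3

NZ:ZK = -4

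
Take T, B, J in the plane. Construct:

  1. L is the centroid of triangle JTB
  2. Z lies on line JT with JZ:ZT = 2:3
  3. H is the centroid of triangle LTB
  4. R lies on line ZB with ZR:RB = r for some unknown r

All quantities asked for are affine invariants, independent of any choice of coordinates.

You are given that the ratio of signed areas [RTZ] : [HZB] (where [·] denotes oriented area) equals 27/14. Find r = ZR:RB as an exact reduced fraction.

Choose coordinates T = (0, 0), B = (1, 0), J = (0, 1).
1. L is the centroid of triangle JTB ⇒ L = (1/3, 1/3)
2. Z lies on line JT with JZ:ZT = 2:3 ⇒ Z = (0, 3/5)
3. H is the centroid of triangle LTB ⇒ H = (4/9, 1/9)
4. With ZR:RB = r, write λ = r/(r+1) so R = Z + λ·(B−Z); R is affine-linear in λ
Every point depending on R is an affine combination of R and λ-independent points, so each such coordinate is linear in λ; the λ² term in each signed area is a multiple of (B−Z)×(B−Z) = 0, so 2·[RTZ] and 2·[HZB] are each linear in λ. Evaluating at λ=0 and λ=1:
  2·[RTZ] = -3/5·λ,   2·[HZB] = -2/9
So [RTZ]:[HZB] = (-3/5·λ) / (-2/9). Setting this equal to 27/14:
  -3/5·λ = 27/14·(-2/9)  ⇒  λ = 5/7
Then r = λ/(1−λ) = (5/7)/(2/7) = 5/2. Check: with r = 5/2, R = (5/7, 6/35) and [RTZ]:[HZB] = 27/14 as required.

r = 5/2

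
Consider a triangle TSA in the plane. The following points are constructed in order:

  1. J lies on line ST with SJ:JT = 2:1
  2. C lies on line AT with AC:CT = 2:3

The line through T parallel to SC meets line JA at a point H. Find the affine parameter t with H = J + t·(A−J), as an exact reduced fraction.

t = -1/4

Work in coordinates with T = (0, 0), S = (1, 0), A = (0, 1).
1. J lies on line ST with SJ:JT = 2:1 ⇒ J = (1/3, 0)
2. C lies on line AT with AC:CT = 2:3 ⇒ C = (0, 3/5)
through T parallel to SC: direction (-1, 3/5); meets JA at H = (5/12, -1/4)
H = J + t·(A−J) with t = -1/4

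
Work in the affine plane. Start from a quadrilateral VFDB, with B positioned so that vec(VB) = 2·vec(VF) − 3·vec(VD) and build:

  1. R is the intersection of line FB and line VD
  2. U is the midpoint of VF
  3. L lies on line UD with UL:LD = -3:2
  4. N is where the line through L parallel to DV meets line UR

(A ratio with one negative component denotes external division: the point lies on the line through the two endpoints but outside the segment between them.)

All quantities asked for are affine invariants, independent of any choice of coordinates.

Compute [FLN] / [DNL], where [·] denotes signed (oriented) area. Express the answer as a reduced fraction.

Set V = (0, 0), F = (1, 0), D = (0, 1), B = (2, -3); any affine frame gives the same invariant.
1. R is the intersection of line FB and line VD ⇒ R = (0, 3)
2. U is the midpoint of VF ⇒ U = (1/2, 0)
3. L lies on line UD with UL:LD = -3:2 ⇒ L = (-1, 3)
4. N is where the line through L parallel to DV meets line UR ⇒ N = (-1, 9)
2·[FLN] = -12, 2·[DNL] = 6
[FLN]:[DNL] = -12:6 = -2

[FLN]:[DNL] = -2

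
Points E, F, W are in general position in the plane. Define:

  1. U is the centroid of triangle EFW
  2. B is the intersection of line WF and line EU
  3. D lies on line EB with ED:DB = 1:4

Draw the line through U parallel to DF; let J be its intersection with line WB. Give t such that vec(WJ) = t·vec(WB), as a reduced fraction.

Assign E = (0, 0), F = (1, 0), W = (0, 1) — the answer is frame-independent, so this choice is without loss of generality.
1. U is the centroid of triangle EFW ⇒ U = (1/3, 1/3)
2. B is the intersection of line WF and line EU ⇒ B = (1/2, 1/2)
3. D lies on line EB with ED:DB = 1:4 ⇒ D = (1/10, 1/10)
through U parallel to DF: direction (9/10, -1/10); meets WB at J = (17/24, 7/24)
J = W + t·(B−W) with t = 17/12

t = 17/12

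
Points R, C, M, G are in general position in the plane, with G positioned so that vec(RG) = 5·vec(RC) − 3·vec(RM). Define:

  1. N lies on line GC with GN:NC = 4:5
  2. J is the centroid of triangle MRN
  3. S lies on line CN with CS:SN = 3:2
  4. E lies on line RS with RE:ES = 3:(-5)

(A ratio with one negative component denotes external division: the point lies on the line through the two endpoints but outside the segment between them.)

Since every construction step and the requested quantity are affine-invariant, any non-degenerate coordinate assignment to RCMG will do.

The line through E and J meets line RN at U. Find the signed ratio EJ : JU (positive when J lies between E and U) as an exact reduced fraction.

Set R = (0, 0), C = (1, 0), M = (0, 1), G = (5, -3); any affine frame gives the same invariant.
1. N lies on line GC with GN:NC = 4:5 ⇒ N = (29/9, -5/3)
2. J is the centroid of triangle MRN ⇒ J = (29/27, -2/9)
3. S lies on line CN with CS:SN = 3:2 ⇒ S = (7/3, -1)
4. E lies on line RS with RE:ES = 3:(-5) ⇒ E = (-7/2, 3/2)
line EJ meets RN at U = (-145/112, 75/112)
J = E + t·(U−E) with t = 56/27, so EJ:JU = 56/27:-29/27

EJ:JU = -56/29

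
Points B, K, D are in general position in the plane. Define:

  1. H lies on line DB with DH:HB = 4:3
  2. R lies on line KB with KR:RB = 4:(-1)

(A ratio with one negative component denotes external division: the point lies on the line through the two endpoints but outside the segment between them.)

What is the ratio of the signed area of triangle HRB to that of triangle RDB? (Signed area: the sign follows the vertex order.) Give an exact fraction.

[HRB]:[RDB] = -3/7

Set B = (0, 0), K = (1, 0), D = (0, 1); any affine frame gives the same invariant.
1. H lies on line DB with DH:HB = 4:3 ⇒ H = (0, 3/7)
2. R lies on line KB with KR:RB = 4:(-1) ⇒ R = (-1/3, 0)
2·[HRB] = 1/7, 2·[RDB] = -1/3
[HRB]:[RDB] = 1/7:-1/3 = -3/7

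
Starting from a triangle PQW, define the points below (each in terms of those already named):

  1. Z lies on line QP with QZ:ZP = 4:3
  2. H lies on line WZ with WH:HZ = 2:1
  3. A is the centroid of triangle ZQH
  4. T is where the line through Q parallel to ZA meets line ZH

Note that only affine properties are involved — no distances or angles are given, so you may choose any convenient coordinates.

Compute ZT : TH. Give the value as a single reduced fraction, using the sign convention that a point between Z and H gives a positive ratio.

ZT:TH = -1/2

Work in coordinates with P = (0, 0), Q = (1, 0), W = (0, 1).
1. Z lies on line QP with QZ:ZP = 4:3 ⇒ Z = (3/7, 0)
2. H lies on line WZ with WH:HZ = 2:1 ⇒ H = (2/7, 1/3)
3. A is the centroid of triangle ZQH ⇒ A = (4/7, 1/9)
4. T is where the line through Q parallel to ZA meets line ZH ⇒ T = (4/7, -1/3)
T = Z + t·(H−Z) with t = -1, so ZT:TH = t:(1−t) = -1:2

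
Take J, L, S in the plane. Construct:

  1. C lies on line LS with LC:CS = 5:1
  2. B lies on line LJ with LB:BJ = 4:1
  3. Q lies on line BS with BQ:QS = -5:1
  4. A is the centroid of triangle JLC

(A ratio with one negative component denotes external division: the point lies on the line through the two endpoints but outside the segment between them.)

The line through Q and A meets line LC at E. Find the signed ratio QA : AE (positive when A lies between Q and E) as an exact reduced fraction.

QA:AE = -8/5

Set J = (0, 0), L = (1, 0), S = (0, 1); any affine frame gives the same invariant.
1. C lies on line LS with LC:CS = 5:1 ⇒ C = (1/6, 5/6)
2. B lies on line LJ with LB:BJ = 4:1 ⇒ B = (1/5, 0)
3. Q lies on line BS with BQ:QS = -5:1 ⇒ Q = (-1/20, 5/4)
4. A is the centroid of triangle JLC ⇒ A = (7/18, 5/18)
line QA meets LC at E = (11/96, 85/96)
A = Q + t·(E−Q) with t = 8/3, so QA:AE = 8/3:-5/3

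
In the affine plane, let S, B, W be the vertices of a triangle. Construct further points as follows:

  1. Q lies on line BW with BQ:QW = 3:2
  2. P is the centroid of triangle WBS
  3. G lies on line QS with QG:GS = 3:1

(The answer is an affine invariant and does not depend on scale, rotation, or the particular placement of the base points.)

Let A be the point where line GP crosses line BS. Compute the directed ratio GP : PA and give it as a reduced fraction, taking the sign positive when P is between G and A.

Assign S = (0, 0), B = (1, 0), W = (0, 1) — the answer is frame-independent, so this choice is without loss of generality.
1. Q lies on line BW with BQ:QW = 3:2 ⇒ Q = (2/5, 3/5)
2. P is the centroid of triangle WBS ⇒ P = (1/3, 1/3)
3. G lies on line QS with QG:GS = 3:1 ⇒ G = (1/10, 3/20)
line GP meets BS at A = (-1/11, 0)
P = G + t·(A−G) with t = -11/9, so GP:PA = -11/9:20/9

GP:PA = -11/20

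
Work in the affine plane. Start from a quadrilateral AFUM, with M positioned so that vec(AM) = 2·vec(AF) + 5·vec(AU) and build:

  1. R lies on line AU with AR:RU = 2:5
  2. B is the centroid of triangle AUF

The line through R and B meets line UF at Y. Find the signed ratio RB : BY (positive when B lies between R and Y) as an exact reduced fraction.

RB:BY = 8/7

Assign A = (0, 0), F = (1, 0), U = (0, 1), M = (2, 5) — the answer is frame-independent, so this choice is without loss of generality.
1. R lies on line AU with AR:RU = 2:5 ⇒ R = (0, 2/7)
2. B is the centroid of triangle AUF ⇒ B = (1/3, 1/3)
line RB meets UF at Y = (5/8, 3/8)
B = R + t·(Y−R) with t = 8/15, so RB:BY = 8/15:7/15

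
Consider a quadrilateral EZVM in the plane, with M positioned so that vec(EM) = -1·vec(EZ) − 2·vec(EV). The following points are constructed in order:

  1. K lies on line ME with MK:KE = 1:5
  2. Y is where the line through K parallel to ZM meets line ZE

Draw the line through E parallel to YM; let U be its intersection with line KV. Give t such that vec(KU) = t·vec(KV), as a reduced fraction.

t = 25/58

Set E = (0, 0), Z = (1, 0), V = (0, 1), M = (-1, -2); any affine frame gives the same invariant.
1. K lies on line ME with MK:KE = 1:5 ⇒ K = (-5/6, -5/3)
2. Y is where the line through K parallel to ZM meets line ZE ⇒ Y = (5/6, 0)
through E parallel to YM: direction (-11/6, -2); meets KV at U = (-55/116, -15/29)
U = K + t·(V−K) with t = 25/58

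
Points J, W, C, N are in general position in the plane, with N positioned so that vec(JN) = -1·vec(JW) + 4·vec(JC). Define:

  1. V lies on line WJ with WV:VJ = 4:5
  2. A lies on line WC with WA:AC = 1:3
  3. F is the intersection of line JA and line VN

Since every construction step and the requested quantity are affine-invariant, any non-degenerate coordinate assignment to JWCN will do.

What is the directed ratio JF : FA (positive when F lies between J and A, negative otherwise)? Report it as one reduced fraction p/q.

JF:FA = 40/21

Work in coordinates with J = (0, 0), W = (1, 0), C = (0, 1), N = (-1, 4).
1. V lies on line WJ with WV:VJ = 4:5 ⇒ V = (5/9, 0)
2. A lies on line WC with WA:AC = 1:3 ⇒ A = (3/4, 1/4)
3. F is the intersection of line JA and line VN ⇒ F = (30/61, 10/61)
F = J + t·(A−J) with t = 40/61, so JF:FA = t:(1−t) = 40/61:21/61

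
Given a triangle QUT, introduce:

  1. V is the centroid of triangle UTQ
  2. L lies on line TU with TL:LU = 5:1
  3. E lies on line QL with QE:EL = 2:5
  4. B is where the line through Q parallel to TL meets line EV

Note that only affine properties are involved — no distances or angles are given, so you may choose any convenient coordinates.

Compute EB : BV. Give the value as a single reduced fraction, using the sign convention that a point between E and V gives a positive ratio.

EB:BV = -3/7

Set Q = (0, 0), U = (1, 0), T = (0, 1); any affine frame gives the same invariant.
1. V is the centroid of triangle UTQ ⇒ V = (1/3, 1/3)
2. L lies on line TU with TL:LU = 5:1 ⇒ L = (5/6, 1/6)
3. E lies on line QL with QE:EL = 2:5 ⇒ E = (5/21, 1/21)
4. B is where the line through Q parallel to TL meets line EV ⇒ B = (1/6, -1/6)
B = E + t·(V−E) with t = -3/4, so EB:BV = t:(1−t) = -3/4:7/4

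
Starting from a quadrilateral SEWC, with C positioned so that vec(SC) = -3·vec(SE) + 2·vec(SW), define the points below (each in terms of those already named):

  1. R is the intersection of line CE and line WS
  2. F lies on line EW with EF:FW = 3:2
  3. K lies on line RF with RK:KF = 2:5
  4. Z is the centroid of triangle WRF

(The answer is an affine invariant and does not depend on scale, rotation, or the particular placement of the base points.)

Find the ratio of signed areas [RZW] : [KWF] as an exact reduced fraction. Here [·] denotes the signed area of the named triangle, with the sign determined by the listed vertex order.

[RZW]:[KWF] = -7/15

Work in coordinates with S = (0, 0), E = (1, 0), W = (0, 1), C = (-3, 2).
1. R is the intersection of line CE and line WS ⇒ R = (0, 1/2)
2. F lies on line EW with EF:FW = 3:2 ⇒ F = (2/5, 3/5)
3. K lies on line RF with RK:KF = 2:5 ⇒ K = (4/35, 37/70)
4. Z is the centroid of triangle WRF ⇒ Z = (2/15, 7/10)
2·[RZW] = 1/15, 2·[KWF] = -1/7
[RZW]:[KWF] = 1/15:-1/7 = -7/15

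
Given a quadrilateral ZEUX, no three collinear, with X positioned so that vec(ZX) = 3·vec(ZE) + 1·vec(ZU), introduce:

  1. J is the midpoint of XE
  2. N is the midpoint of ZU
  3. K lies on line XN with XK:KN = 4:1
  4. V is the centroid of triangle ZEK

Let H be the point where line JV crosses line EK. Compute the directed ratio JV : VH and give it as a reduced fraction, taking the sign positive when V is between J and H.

Work in coordinates with Z = (0, 0), E = (1, 0), U = (0, 1), X = (3, 1).
1. J is the midpoint of XE ⇒ J = (2, 1/2)
2. N is the midpoint of ZU ⇒ N = (0, 1/2)
3. K lies on line XN with XK:KN = 4:1 ⇒ K = (3/5, 3/5)
4. V is the centroid of triangle ZEK ⇒ V = (8/15, 1/5)
line JV meets EK at H = (62/75, 13/50)
V = J + t·(H−J) with t = 5/4, so JV:VH = 5/4:-1/4

JV:VH = -5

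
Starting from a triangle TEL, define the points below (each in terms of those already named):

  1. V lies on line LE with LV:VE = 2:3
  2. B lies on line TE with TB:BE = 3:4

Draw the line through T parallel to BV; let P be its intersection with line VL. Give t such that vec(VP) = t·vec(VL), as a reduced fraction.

Assign T = (0, 0), E = (1, 0), L = (0, 1) — the answer is frame-independent, so this choice is without loss of generality.
1. V lies on line LE with LV:VE = 2:3 ⇒ V = (2/5, 3/5)
2. B lies on line TE with TB:BE = 3:4 ⇒ B = (3/7, 0)
through T parallel to BV: direction (-1/35, 3/5); meets VL at P = (-1/20, 21/20)
P = V + t·(L−V) with t = 9/8

t = 9/8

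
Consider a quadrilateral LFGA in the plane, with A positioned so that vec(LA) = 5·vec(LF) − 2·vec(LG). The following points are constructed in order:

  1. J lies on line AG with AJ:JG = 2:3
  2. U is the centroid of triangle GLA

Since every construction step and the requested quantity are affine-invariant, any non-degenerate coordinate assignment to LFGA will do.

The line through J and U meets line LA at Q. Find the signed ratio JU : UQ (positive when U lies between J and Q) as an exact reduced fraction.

Set L = (0, 0), F = (1, 0), G = (0, 1), A = (5, -2); any affine frame gives the same invariant.
1. J lies on line AG with AJ:JG = 2:3 ⇒ J = (3, -4/5)
2. U is the centroid of triangle GLA ⇒ U = (5/3, -1/3)
line JU meets LA at Q = (-5, 2)
U = J + t·(Q−J) with t = 1/6, so JU:UQ = 1/6:5/6

JU:UQ = 1/5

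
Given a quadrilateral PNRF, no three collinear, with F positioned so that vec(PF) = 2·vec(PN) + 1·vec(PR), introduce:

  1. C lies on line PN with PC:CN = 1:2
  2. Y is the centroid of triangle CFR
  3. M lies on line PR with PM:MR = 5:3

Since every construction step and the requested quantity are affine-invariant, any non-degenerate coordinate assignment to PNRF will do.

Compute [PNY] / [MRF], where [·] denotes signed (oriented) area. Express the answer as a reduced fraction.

Choose coordinates P = (0, 0), N = (1, 0), R = (0, 1), F = (2, 1).
1. C lies on line PN with PC:CN = 1:2 ⇒ C = (1/3, 0)
2. Y is the centroid of triangle CFR ⇒ Y = (7/9, 2/3)
3. M lies on line PR with PM:MR = 5:3 ⇒ M = (0, 5/8)
2·[PNY] = 2/3, 2·[MRF] = -3/4
[PNY]:[MRF] = 2/3:-3/4 = -8/9

[PNY]:[MRF] = -8/9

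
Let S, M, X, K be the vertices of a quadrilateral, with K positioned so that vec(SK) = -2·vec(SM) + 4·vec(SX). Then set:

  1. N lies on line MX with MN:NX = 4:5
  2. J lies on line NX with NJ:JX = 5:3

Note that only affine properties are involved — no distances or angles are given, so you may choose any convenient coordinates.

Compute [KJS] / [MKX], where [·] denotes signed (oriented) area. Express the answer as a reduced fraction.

[KJS]:[MKX] = -29/12

Work in coordinates with S = (0, 0), M = (1, 0), X = (0, 1), K = (-2, 4).
1. N lies on line MX with MN:NX = 4:5 ⇒ N = (5/9, 4/9)
2. J lies on line NX with NJ:JX = 5:3 ⇒ J = (5/24, 19/24)
2·[KJS] = -29/12, 2·[MKX] = 1
[KJS]:[MKX] = -29/12:1 = -29/12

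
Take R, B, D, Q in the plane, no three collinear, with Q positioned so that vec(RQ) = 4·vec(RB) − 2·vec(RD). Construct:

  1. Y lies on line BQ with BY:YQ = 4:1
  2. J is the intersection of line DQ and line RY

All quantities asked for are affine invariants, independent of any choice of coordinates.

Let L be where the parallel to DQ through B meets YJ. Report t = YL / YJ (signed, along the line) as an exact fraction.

Assign R = (0, 0), B = (1, 0), D = (0, 1), Q = (4, -2) — the answer is frame-independent, so this choice is without loss of generality.
1. Y lies on line BQ with BY:YQ = 4:1 ⇒ Y = (17/5, -8/5)
2. J is the intersection of line DQ and line RY ⇒ J = (68/19, -32/19)
through B parallel to DQ: direction (4, -3); meets YJ at L = (51/19, -24/19)
L = Y + t·(J−Y) with t = -4

t = -4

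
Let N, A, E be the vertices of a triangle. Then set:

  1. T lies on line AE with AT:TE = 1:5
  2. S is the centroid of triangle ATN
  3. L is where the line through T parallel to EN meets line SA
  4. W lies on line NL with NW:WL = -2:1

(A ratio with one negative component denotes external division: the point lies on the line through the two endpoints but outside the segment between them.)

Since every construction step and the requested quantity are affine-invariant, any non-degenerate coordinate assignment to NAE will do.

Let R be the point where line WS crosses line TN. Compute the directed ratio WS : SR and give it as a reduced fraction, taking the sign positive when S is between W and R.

WS:SR = 23/7

Work in coordinates with N = (0, 0), A = (1, 0), E = (0, 1).
1. T lies on line AE with AT:TE = 1:5 ⇒ T = (5/6, 1/6)
2. S is the centroid of triangle ATN ⇒ S = (11/18, 1/18)
3. L is where the line through T parallel to EN meets line SA ⇒ L = (5/6, 1/42)
4. W lies on line NL with NW:WL = -2:1 ⇒ W = (5/3, 1/21)
line WS meets TN at R = (20/69, 4/69)
S = W + t·(R−W) with t = 23/30, so WS:SR = 23/30:7/30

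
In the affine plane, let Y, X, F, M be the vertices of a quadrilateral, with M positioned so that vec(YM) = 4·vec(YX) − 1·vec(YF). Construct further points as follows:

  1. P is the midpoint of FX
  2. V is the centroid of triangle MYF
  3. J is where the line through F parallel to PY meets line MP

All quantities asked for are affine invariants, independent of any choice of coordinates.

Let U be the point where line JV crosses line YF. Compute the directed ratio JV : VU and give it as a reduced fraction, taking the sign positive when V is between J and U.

Choose coordinates Y = (0, 0), X = (1, 0), F = (0, 1), M = (4, -1).
1. P is the midpoint of FX ⇒ P = (1/2, 1/2)
2. V is the centroid of triangle MYF ⇒ V = (4/3, 0)
3. J is where the line through F parallel to PY meets line MP ⇒ J = (-1/5, 4/5)
line JV meets YF at U = (0, 16/23)
V = J + t·(U−J) with t = 23/3, so JV:VU = 23/3:-20/3

JV:VU = -23/20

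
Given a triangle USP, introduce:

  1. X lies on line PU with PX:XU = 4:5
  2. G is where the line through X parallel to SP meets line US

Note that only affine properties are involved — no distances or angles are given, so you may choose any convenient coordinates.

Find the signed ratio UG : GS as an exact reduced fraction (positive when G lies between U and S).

Set U = (0, 0), S = (1, 0), P = (0, 1); any affine frame gives the same invariant.
1. X lies on line PU with PX:XU = 4:5 ⇒ X = (0, 5/9)
2. G is where the line through X parallel to SP meets line US ⇒ G = (5/9, 0)
G = U + t·(S−U) with t = 5/9, so UG:GS = t:(1−t) = 5/9:4/9

UG:GS = 5/4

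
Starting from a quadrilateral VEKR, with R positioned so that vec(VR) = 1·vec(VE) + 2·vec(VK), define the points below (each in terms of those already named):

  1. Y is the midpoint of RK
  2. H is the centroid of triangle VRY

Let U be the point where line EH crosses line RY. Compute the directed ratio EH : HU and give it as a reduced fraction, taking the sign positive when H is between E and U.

EH:HU = 5

Work in coordinates with V = (0, 0), E = (1, 0), K = (0, 1), R = (1, 2).
1. Y is the midpoint of RK ⇒ Y = (1/2, 3/2)
2. H is the centroid of triangle VRY ⇒ H = (1/2, 7/6)
line EH meets RY at U = (2/5, 7/5)
H = E + t·(U−E) with t = 5/6, so EH:HU = 5/6:1/6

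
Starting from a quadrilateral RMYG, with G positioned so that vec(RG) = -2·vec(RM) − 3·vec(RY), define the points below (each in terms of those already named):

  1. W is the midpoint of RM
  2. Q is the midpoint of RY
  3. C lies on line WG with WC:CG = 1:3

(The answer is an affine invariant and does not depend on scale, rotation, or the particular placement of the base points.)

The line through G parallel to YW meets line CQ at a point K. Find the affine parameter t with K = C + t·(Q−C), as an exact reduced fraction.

t = -4

Work in coordinates with R = (0, 0), M = (1, 0), Y = (0, 1), G = (-2, -3).
1. W is the midpoint of RM ⇒ W = (1/2, 0)
2. Q is the midpoint of RY ⇒ Q = (0, 1/2)
3. C lies on line WG with WC:CG = 1:3 ⇒ C = (-1/8, -3/4)
through G parallel to YW: direction (1/2, -1); meets CQ at K = (-5/8, -23/4)
K = C + t·(Q−C) with t = -4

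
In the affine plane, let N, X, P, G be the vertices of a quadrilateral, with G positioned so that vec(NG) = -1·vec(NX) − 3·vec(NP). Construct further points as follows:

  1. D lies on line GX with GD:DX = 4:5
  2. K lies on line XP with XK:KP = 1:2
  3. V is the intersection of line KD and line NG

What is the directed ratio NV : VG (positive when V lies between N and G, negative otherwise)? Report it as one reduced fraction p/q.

Set N = (0, 0), X = (1, 0), P = (0, 1), G = (-1, -3); any affine frame gives the same invariant.
1. D lies on line GX with GD:DX = 4:5 ⇒ D = (-1/9, -5/3)
2. K lies on line XP with XK:KP = 1:2 ⇒ K = (2/3, 1/3)
3. V is the intersection of line KD and line NG ⇒ V = (-29/9, -29/3)
V = N + t·(G−N) with t = 29/9, so NV:VG = t:(1−t) = 29/9:-20/9

NV:VG = -29/20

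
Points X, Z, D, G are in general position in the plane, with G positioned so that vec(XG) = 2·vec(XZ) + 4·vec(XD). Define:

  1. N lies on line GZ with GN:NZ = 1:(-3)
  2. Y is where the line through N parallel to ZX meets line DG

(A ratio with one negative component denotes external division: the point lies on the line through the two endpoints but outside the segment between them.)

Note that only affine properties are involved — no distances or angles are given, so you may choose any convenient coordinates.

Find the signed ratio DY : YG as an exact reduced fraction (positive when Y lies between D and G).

DY:YG = -5/2

Work in coordinates with X = (0, 0), Z = (1, 0), D = (0, 1), G = (2, 4).
1. N lies on line GZ with GN:NZ = 1:(-3) ⇒ N = (5/2, 6)
2. Y is where the line through N parallel to ZX meets line DG ⇒ Y = (10/3, 6)
Y = D + t·(G−D) with t = 5/3, so DY:YG = t:(1−t) = 5/3:-2/3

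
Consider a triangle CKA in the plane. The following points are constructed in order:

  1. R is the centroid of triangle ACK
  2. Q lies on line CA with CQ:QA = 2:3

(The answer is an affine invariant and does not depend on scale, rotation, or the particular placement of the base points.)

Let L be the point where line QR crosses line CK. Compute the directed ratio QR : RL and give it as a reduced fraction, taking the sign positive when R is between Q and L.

Assign C = (0, 0), K = (1, 0), A = (0, 1) — the answer is frame-independent, so this choice is without loss of generality.
1. R is the centroid of triangle ACK ⇒ R = (1/3, 1/3)
2. Q lies on line CA with CQ:QA = 2:3 ⇒ Q = (0, 2/5)
line QR meets CK at L = (2, 0)
R = Q + t·(L−Q) with t = 1/6, so QR:RL = 1/6:5/6

QR:RL = 1/5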